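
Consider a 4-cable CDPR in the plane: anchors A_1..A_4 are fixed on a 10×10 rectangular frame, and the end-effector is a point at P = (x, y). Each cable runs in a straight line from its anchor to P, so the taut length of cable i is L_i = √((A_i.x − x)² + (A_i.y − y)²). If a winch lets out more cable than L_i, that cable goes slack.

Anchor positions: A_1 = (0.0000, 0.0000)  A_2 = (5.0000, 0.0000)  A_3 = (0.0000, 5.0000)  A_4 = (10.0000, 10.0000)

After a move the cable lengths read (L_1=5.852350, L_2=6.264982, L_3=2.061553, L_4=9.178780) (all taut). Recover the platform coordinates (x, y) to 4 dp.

(2.0000, 5.5000)

circle eqns → linear via eq_j − eq_1; set k_j = A_j·A_j − L_j²
k_1 = 0.0000+0.0000−34.2500 = -34.2500
-10.0000·x + 0.0000·y = k_1−k_2 = -20.0000
0.0000·x − 10.0000·y = k_1−k_3 = -55.0000
-20.0000·x − 20.0000·y = k_1−k_4 = -150.0000
solve first two rows → x=2.0000, y=5.5000
check cable 4: ‖A_4−P‖² = 84.2500 ≈ L_4² = 84.2500 ✓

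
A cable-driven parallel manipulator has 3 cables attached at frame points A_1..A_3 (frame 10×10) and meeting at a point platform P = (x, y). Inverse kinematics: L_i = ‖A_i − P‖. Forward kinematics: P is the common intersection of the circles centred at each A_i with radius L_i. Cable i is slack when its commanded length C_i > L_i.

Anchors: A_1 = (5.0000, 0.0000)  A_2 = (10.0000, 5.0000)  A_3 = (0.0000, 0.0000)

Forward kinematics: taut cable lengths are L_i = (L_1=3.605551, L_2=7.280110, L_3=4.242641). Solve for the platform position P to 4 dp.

(3.0000, 3.0000)

expand ‖A_i−P‖²=L_i² and subtract eq 1 (q_i ≔ ‖A_i‖²−L_i²)
q_1 = 25.0000+0.0000−13.0000 = 12.0000
eq1−eq2 → [-10.0000  -10.0000]·P = -60.0000
eq1−eq3 → [10.0000  0.0000]·P = 30.0000
2×2 solve → P = (3.0000, 3.0000)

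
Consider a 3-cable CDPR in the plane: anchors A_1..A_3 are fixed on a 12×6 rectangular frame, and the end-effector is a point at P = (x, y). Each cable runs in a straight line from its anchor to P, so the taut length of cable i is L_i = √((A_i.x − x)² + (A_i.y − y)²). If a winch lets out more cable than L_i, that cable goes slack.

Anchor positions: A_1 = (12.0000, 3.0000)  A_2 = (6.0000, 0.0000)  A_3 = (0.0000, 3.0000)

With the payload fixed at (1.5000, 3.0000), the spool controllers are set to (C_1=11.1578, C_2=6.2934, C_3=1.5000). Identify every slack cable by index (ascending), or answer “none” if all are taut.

i=1: geometric 10.5000 vs commanded 11.1578 ⇒ slack
i=2: geometric 5.4083 vs commanded 6.2934 ⇒ slack
i=3: geometric 1.5000 vs commanded 1.5000 ⇒ taut

1, 2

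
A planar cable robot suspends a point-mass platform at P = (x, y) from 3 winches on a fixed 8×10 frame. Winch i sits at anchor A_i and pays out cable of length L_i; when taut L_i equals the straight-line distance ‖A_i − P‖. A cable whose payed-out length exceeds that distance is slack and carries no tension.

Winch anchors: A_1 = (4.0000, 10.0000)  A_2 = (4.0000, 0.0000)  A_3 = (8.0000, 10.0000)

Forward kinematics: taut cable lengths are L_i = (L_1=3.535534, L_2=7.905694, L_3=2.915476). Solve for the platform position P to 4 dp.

(6.5000, 7.5000)

circle eqns → linear via eq_j − eq_1; set k_j = A_j·A_j − L_j²
k_1 = 16.0000+100.0000−12.5000 = 103.5000
0.0000·x + 20.0000·y = k_1−k_2 = 150.0000
-8.0000·x + 0.0000·y = k_1−k_3 = -52.0000
solve first two rows → x=6.5000, y=7.5000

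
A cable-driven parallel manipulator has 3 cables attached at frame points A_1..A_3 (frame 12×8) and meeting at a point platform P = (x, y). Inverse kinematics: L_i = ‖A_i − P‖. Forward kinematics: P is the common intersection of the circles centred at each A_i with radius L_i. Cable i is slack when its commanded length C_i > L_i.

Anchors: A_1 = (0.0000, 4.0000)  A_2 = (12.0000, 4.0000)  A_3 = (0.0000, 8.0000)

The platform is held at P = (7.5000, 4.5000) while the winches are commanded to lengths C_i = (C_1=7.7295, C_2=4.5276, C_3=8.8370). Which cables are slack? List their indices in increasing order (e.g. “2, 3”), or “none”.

1, 3

cable 1: √((-7.5000)²+(-0.5000)²)=7.5166, C_1=7.7295: slack
cable 2: √((4.5000)²+(-0.5000)²)=4.5277, C_2=4.5276: taut
cable 3: √((-7.5000)²+(3.5000)²)=8.2765, C_3=8.8370: slack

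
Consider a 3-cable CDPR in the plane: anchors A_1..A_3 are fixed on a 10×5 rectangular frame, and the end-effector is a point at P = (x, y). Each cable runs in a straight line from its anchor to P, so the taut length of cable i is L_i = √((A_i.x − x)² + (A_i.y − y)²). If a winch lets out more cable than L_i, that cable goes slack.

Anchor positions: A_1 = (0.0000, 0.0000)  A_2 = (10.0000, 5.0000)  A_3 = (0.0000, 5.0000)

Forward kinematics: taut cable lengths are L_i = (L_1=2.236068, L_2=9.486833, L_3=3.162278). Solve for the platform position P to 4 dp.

circle eqns → linear via eq_j − eq_1; set c_j = A_j·A_j − L_j²
c_1 = 0.0000+0.0000−5.0000 = -5.0000
-20.0000·x − 10.0000·y = c_1−c_2 = -40.0000
0.0000·x − 10.0000·y = c_1−c_3 = -20.0000
solve first two rows → x=1.0000, y=2.0000

(1.0000, 2.0000)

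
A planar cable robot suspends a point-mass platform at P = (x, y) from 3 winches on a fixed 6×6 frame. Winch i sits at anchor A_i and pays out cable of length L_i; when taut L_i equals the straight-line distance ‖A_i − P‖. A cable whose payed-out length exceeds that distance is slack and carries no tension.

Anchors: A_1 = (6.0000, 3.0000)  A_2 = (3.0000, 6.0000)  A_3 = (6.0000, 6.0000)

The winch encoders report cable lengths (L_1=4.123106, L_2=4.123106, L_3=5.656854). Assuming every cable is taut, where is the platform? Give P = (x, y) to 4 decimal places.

(2.0000, 2.0000)

circle eqns → linear via eq_j − eq_1; set c_j = A_j·A_j − L_j²
c_1 = 36.0000+9.0000−17.0000 = 28.0000
6.0000·x − 6.0000·y = c_1−c_2 = 0.0000
0.0000·x − 6.0000·y = c_1−c_3 = -12.0000
solve first two rows → x=2.0000, y=2.0000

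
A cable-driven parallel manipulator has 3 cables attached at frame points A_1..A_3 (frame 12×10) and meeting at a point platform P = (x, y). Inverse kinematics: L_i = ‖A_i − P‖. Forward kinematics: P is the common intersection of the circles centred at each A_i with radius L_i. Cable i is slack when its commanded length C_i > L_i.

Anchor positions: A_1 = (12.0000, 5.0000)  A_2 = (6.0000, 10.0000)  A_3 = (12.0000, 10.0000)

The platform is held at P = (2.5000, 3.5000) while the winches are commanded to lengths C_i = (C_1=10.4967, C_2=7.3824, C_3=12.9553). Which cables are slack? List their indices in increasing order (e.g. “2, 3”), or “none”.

1, 3

i=1: geometric 9.6177 vs commanded 10.4967 ⇒ slack
i=2: geometric 7.3824 vs commanded 7.3824 ⇒ taut
i=3: geometric 11.5109 vs commanded 12.9553 ⇒ slack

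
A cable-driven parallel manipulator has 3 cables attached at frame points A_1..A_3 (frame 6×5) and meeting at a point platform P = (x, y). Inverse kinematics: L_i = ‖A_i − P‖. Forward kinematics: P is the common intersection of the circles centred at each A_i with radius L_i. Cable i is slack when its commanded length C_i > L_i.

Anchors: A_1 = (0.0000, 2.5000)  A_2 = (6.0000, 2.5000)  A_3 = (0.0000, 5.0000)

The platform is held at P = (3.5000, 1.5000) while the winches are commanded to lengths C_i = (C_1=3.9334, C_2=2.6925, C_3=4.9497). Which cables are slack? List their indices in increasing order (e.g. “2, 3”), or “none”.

cable 1: √((-3.5000)²+(1.0000)²)=3.6401, C_1=3.9334: slack
cable 2: √((2.5000)²+(1.0000)²)=2.6926, C_2=2.6925: taut
cable 3: √((-3.5000)²+(3.5000)²)=4.9497, C_3=4.9497: taut

1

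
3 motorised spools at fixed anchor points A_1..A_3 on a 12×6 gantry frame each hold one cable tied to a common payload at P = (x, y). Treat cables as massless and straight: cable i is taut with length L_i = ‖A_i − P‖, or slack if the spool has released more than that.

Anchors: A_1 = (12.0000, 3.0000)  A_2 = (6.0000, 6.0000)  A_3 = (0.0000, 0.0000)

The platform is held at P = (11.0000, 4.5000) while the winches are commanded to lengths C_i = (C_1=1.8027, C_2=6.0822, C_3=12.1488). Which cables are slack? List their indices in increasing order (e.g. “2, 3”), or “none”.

i=1: geometric 1.8028 vs commanded 1.8027 ⇒ taut
i=2: geometric 5.2202 vs commanded 6.0822 ⇒ slack
i=3: geometric 11.8849 vs commanded 12.1488 ⇒ slack

2, 3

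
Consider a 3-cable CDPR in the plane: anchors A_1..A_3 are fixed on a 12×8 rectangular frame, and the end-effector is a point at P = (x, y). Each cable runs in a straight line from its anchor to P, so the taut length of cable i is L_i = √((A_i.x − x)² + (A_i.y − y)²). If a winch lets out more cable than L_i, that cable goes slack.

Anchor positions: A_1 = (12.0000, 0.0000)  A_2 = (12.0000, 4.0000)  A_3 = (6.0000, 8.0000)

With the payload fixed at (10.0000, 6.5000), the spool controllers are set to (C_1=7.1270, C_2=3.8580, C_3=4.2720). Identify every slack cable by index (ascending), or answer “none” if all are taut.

cable 1: L_1 = ‖A_1−P‖ = 6.8007;  C_1 = 7.1270 → slack
cable 2: L_2 = ‖A_2−P‖ = 3.2016;  C_2 = 3.8580 → slack
cable 3: L_3 = ‖A_3−P‖ = 4.2720;  C_3 = 4.2720 → taut

1, 2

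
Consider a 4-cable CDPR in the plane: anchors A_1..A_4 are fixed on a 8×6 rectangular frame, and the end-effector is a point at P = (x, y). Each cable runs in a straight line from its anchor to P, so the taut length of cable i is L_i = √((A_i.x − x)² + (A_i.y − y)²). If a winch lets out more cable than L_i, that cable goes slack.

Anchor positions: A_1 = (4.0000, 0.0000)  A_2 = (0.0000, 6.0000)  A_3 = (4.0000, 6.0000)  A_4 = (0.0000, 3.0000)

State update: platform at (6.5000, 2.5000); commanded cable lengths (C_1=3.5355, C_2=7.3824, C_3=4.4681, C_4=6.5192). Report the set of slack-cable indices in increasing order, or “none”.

cable 1: L_1 = ‖A_1−P‖ = 3.5355;  C_1 = 3.5355 → taut
cable 2: L_2 = ‖A_2−P‖ = 7.3824;  C_2 = 7.3824 → taut
cable 3: L_3 = ‖A_3−P‖ = 4.3012;  C_3 = 4.4681 → slack
cable 4: L_4 = ‖A_4−P‖ = 6.5192;  C_4 = 6.5192 → taut

3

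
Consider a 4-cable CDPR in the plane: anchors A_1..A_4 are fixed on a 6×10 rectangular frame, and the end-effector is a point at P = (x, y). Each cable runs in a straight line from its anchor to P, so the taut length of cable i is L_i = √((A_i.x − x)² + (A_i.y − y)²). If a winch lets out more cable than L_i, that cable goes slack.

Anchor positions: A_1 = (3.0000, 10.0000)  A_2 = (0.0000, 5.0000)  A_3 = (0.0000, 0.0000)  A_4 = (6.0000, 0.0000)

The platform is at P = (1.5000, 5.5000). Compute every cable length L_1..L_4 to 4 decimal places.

(4.7434, 1.5811, 5.7009, 7.1063)

cable 1: Δx=1.5000, Δy=4.5000; L_1 = √(Δx²+Δy²) = 4.7434
cable 2: Δx=-1.5000, Δy=-0.5000; L_2 = √(Δx²+Δy²) = 1.5811
cable 3: Δx=-1.5000, Δy=-5.5000; L_3 = √(Δx²+Δy²) = 5.7009
cable 4: Δx=4.5000, Δy=-5.5000; L_4 = √(Δx²+Δy²) = 7.1063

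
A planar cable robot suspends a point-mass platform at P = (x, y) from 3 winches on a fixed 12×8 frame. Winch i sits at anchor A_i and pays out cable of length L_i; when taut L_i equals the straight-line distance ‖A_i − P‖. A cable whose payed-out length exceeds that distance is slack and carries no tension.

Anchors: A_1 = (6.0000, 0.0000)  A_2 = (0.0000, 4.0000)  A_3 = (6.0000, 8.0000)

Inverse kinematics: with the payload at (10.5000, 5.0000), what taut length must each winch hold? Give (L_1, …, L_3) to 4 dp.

(6.7268, 10.5475, 5.4083)

L_1 = √((6.0000−10.5000)² + (0.0000−5.0000)²) = 6.7268
L_2 = √((0.0000−10.5000)² + (4.0000−5.0000)²) = 10.5475
L_3 = √((6.0000−10.5000)² + (8.0000−5.0000)²) = 5.4083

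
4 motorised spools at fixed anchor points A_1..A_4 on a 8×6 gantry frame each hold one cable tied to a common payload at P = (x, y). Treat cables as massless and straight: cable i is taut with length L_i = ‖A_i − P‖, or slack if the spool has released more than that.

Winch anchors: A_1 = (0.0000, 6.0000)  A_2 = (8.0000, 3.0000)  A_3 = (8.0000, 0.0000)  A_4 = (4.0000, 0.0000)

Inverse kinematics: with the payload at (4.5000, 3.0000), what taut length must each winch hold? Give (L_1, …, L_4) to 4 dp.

(5.4083, 3.5000, 4.6098, 3.0414)

L_1: Δ = A_1−P = (-4.5000, 3.0000) → ‖Δ‖ = √29.2500 = 5.4083
L_2: Δ = A_2−P = (3.5000, 0.0000) → ‖Δ‖ = √12.2500 = 3.5000
L_3: Δ = A_3−P = (3.5000, -3.0000) → ‖Δ‖ = √21.2500 = 4.6098
L_4: Δ = A_4−P = (-0.5000, -3.0000) → ‖Δ‖ = √9.2500 = 3.0414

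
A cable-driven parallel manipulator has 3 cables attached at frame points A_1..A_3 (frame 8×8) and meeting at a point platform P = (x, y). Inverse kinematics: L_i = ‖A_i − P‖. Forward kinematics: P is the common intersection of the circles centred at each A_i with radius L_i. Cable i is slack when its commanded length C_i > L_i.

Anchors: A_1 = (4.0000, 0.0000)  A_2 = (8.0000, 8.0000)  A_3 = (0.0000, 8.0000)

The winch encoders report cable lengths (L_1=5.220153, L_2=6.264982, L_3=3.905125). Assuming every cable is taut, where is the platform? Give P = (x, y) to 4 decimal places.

expand ‖A_i−P‖²=L_i² and subtract eq 1 (q_i ≔ ‖A_i‖²−L_i²)
q_1 = 16.0000+0.0000−27.2500 = -11.2500
eq1−eq2 → [-8.0000  -16.0000]·P = -100.0000
eq1−eq3 → [8.0000  -16.0000]·P = -60.0000
2×2 solve → P = (2.5000, 5.0000)

(2.5000, 5.0000)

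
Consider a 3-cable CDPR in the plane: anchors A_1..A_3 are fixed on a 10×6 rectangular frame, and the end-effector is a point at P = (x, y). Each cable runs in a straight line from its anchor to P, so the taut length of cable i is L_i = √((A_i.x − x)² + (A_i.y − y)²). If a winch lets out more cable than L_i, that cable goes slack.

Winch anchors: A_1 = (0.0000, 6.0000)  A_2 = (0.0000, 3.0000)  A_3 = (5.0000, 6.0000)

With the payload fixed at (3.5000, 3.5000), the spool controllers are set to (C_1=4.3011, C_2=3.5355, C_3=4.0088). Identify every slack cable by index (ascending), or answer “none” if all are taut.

cable 1: √((-3.5000)²+(2.5000)²)=4.3012, C_1=4.3011: taut
cable 2: √((-3.5000)²+(-0.5000)²)=3.5355, C_2=3.5355: taut
cable 3: √((1.5000)²+(2.5000)²)=2.9155, C_3=4.0088: slack

3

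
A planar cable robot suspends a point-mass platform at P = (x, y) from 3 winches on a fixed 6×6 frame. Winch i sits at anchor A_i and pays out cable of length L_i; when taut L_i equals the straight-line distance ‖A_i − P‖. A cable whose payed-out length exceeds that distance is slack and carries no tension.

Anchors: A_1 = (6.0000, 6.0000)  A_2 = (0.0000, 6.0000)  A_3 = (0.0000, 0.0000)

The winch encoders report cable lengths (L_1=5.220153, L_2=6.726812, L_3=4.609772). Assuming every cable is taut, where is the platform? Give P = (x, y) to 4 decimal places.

each cable: (A_i−P)·(A_i−P) = L_i²; let q_i = ‖A_i‖²−L_i²
q_1 = 36.0000+36.0000−27.2500 = 44.7500
row 1: 12.0000x + 0.0000y = 54.0000  (q_2=-9.2500)
row 2: 12.0000x + 12.0000y = 66.0000  (q_3=-21.2500)
Cramer on rows 1–2 → x = 4.5000, y = 1.0000

(4.5000, 1.0000)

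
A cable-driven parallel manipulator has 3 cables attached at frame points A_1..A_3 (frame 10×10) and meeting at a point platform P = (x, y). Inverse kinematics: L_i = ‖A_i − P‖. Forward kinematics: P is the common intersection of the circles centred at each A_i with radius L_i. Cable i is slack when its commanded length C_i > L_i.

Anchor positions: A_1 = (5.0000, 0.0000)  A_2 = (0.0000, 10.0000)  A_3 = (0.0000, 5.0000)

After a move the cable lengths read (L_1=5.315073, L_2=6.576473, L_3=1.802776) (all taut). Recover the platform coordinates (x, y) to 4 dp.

each cable: (A_i−P)·(A_i−P) = L_i²; let k_i = ‖A_i‖²−L_i²
k_1 = 25.0000+0.0000−28.2500 = -3.2500
row 1: 10.0000x − 20.0000y = -60.0000  (k_2=56.7500)
row 2: 10.0000x − 10.0000y = -25.0000  (k_3=21.7500)
Cramer on rows 1–2 → x = 1.0000, y = 3.5000

(1.0000, 3.5000)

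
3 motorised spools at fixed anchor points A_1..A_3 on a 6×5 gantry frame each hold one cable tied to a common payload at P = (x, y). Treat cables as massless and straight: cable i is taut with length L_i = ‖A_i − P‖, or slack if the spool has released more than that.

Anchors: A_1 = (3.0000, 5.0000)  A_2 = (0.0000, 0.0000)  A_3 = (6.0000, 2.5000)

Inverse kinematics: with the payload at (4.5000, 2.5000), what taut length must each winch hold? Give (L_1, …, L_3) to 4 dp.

L_1 = √((3.0000−4.5000)² + (5.0000−2.5000)²) = 2.9155
L_2 = √((0.0000−4.5000)² + (0.0000−2.5000)²) = 5.1478
L_3 = √((6.0000−4.5000)² + (2.5000−2.5000)²) = 1.5000

(2.9155, 5.1478, 1.5000)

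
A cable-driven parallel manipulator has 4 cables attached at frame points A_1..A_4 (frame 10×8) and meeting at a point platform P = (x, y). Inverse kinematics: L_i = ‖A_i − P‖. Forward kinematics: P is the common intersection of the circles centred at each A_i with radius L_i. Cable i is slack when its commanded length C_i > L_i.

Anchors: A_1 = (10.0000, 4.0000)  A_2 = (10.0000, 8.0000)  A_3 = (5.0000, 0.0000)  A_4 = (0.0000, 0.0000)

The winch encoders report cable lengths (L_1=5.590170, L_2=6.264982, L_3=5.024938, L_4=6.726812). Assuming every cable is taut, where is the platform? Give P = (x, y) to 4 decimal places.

circle eqns → linear via eq_j − eq_1; set q_j = A_j·A_j − L_j²
q_1 = 100.0000+16.0000−31.2500 = 84.7500
0.0000·x − 8.0000·y = q_1−q_2 = -40.0000
10.0000·x + 8.0000·y = q_1−q_3 = 85.0000
20.0000·x + 8.0000·y = q_1−q_4 = 130.0000
solve first two rows → x=4.5000, y=5.0000
check cable 4: ‖A_4−P‖² = 45.2500 ≈ L_4² = 45.2500 ✓

(4.5000, 5.0000)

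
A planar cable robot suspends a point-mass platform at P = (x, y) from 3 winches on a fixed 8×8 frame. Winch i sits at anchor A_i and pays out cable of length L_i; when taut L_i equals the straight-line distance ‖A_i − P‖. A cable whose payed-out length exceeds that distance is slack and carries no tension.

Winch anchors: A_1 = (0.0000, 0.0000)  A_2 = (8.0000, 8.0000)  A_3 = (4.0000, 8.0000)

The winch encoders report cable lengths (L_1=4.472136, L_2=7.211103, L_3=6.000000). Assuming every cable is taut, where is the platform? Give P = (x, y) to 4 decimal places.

expand ‖A_i−P‖²=L_i² and subtract eq 1 (k_i ≔ ‖A_i‖²−L_i²)
k_1 = 0.0000+0.0000−20.0000 = -20.0000
eq1−eq2 → [-16.0000  -16.0000]·P = -96.0000
eq1−eq3 → [-8.0000  -16.0000]·P = -64.0000
2×2 solve → P = (4.0000, 2.0000)

(4.0000, 2.0000)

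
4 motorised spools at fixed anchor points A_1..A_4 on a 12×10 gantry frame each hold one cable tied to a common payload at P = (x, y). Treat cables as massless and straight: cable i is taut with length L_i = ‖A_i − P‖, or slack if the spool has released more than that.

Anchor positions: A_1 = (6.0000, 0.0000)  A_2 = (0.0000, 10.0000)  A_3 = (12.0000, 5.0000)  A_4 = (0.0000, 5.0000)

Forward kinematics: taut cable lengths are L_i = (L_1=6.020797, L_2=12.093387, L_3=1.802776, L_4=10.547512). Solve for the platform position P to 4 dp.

each cable: (A_i−P)·(A_i−P) = L_i²; let k_i = ‖A_i‖²−L_i²
k_1 = 36.0000+0.0000−36.2500 = -0.2500
row 1: 12.0000x − 20.0000y = 46.0000  (k_2=-46.2500)
row 2: -12.0000x − 10.0000y = -166.0000  (k_3=165.7500)
row 3: 12.0000x − 10.0000y = 86.0000  (k_4=-86.2500)
Cramer on rows 1–2 → x = 10.5000, y = 4.0000
check cable 4: ‖A_4−P‖² = 111.2500 ≈ L_4² = 111.2500 ✓

(10.5000, 4.0000)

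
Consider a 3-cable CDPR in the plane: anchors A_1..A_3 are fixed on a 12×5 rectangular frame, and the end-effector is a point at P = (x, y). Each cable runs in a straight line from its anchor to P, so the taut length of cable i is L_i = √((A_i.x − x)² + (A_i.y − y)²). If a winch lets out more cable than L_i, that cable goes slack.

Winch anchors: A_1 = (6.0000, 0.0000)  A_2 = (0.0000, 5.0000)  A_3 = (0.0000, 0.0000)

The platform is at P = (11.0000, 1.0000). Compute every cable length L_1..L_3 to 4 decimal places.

L_1: Δ = A_1−P = (-5.0000, -1.0000) → ‖Δ‖ = √26.0000 = 5.0990
L_2: Δ = A_2−P = (-11.0000, 4.0000) → ‖Δ‖ = √137.0000 = 11.7047
L_3: Δ = A_3−P = (-11.0000, -1.0000) → ‖Δ‖ = √122.0000 = 11.0454

(5.0990, 11.7047, 11.0454)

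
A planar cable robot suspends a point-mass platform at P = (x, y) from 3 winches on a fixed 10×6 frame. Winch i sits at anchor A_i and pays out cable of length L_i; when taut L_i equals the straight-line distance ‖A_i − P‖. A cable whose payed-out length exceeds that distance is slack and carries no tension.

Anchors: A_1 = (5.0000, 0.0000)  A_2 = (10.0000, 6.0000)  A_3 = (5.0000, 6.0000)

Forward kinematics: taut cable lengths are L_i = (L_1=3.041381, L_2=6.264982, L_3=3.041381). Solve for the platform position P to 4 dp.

(4.5000, 3.0000)

expand ‖A_i−P‖²=L_i² and subtract eq 1 (q_i ≔ ‖A_i‖²−L_i²)
q_1 = 25.0000+0.0000−9.2500 = 15.7500
eq1−eq2 → [-10.0000  -12.0000]·P = -81.0000
eq1−eq3 → [0.0000  -12.0000]·P = -36.0000
2×2 solve → P = (4.5000, 3.0000)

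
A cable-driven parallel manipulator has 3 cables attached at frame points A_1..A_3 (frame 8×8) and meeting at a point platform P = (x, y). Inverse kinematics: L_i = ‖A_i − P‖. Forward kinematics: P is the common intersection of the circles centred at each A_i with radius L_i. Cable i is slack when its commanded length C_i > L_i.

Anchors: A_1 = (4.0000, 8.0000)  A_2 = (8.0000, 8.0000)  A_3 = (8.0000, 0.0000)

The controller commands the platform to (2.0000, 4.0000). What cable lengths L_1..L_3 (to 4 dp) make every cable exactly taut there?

(4.4721, 7.2111, 7.2111)

L_1: Δ = A_1−P = (2.0000, 4.0000) → ‖Δ‖ = √20.0000 = 4.4721
L_2: Δ = A_2−P = (6.0000, 4.0000) → ‖Δ‖ = √52.0000 = 7.2111
L_3: Δ = A_3−P = (6.0000, -4.0000) → ‖Δ‖ = √52.0000 = 7.2111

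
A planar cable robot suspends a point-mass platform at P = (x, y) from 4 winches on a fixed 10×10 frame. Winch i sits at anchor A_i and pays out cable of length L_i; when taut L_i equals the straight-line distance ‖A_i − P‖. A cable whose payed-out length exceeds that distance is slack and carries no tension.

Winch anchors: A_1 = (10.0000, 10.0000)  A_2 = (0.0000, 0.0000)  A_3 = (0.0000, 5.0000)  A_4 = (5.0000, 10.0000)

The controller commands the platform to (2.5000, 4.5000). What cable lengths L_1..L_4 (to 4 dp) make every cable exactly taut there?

cable 1: Δx=7.5000, Δy=5.5000; L_1 = √(Δx²+Δy²) = 9.3005
cable 2: Δx=-2.5000, Δy=-4.5000; L_2 = √(Δx²+Δy²) = 5.1478
cable 3: Δx=-2.5000, Δy=0.5000; L_3 = √(Δx²+Δy²) = 2.5495
cable 4: Δx=2.5000, Δy=5.5000; L_4 = √(Δx²+Δy²) = 6.0415

(9.3005, 5.1478, 2.5495, 6.0415)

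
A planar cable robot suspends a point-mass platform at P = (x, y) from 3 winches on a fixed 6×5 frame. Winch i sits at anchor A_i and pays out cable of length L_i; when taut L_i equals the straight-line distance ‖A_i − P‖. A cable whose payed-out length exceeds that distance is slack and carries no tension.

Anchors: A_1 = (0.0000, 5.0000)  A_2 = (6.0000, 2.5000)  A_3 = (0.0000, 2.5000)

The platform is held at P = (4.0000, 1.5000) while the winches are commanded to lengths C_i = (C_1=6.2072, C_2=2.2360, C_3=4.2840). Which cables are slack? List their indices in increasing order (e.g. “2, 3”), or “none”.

cable 1: L_1 = ‖A_1−P‖ = 5.3151;  C_1 = 6.2072 → slack
cable 2: L_2 = ‖A_2−P‖ = 2.2361;  C_2 = 2.2360 → taut
cable 3: L_3 = ‖A_3−P‖ = 4.1231;  C_3 = 4.2840 → slack

1, 3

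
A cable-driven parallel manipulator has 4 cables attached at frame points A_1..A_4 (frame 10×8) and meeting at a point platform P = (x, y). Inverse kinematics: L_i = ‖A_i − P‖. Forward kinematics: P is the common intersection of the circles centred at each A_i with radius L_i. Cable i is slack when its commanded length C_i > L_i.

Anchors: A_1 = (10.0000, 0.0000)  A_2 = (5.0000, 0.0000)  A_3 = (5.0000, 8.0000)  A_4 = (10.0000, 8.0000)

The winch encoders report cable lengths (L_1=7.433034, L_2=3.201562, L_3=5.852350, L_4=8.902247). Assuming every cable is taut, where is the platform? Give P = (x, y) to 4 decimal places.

expand ‖A_i−P‖²=L_i² and subtract eq 1 (c_i ≔ ‖A_i‖²−L_i²)
c_1 = 100.0000+0.0000−55.2500 = 44.7500
eq1−eq2 → [10.0000  0.0000]·P = 30.0000
eq1−eq3 → [10.0000  -16.0000]·P = -10.0000
eq1−eq4 → [0.0000  -16.0000]·P = -40.0000
2×2 solve → P = (3.0000, 2.5000)
check cable 4: ‖A_4−P‖² = 79.2500 ≈ L_4² = 79.2500 ✓

(3.0000, 2.5000)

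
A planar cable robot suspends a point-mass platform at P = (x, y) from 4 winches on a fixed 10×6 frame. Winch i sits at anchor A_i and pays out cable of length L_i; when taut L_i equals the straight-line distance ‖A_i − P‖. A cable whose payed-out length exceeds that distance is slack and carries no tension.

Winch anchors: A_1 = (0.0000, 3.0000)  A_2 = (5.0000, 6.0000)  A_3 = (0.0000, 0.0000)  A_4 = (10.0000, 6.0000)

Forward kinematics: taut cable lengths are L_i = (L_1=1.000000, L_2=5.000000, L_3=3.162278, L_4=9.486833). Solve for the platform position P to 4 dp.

(1.0000, 3.0000)

each cable: (A_i−P)·(A_i−P) = L_i²; let k_i = ‖A_i‖²−L_i²
k_1 = 0.0000+9.0000−1.0000 = 8.0000
row 1: -10.0000x − 6.0000y = -28.0000  (k_2=36.0000)
row 2: 0.0000x + 6.0000y = 18.0000  (k_3=-10.0000)
row 3: -20.0000x − 6.0000y = -38.0000  (k_4=46.0000)
Cramer on rows 1–2 → x = 1.0000, y = 3.0000
check cable 4: ‖A_4−P‖² = 90.0000 ≈ L_4² = 90.0000 ✓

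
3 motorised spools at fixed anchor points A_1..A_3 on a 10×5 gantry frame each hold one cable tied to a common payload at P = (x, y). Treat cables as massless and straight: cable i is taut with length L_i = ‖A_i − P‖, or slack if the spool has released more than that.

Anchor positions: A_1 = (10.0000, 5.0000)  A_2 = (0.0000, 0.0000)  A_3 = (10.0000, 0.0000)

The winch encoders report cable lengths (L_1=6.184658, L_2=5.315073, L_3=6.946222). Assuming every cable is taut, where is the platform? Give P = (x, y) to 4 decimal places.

expand ‖A_i−P‖²=L_i² and subtract eq 1 (c_i ≔ ‖A_i‖²−L_i²)
c_1 = 100.0000+25.0000−38.2500 = 86.7500
eq1−eq2 → [20.0000  10.0000]·P = 115.0000
eq1−eq3 → [0.0000  10.0000]·P = 35.0000
2×2 solve → P = (4.0000, 3.5000)

(4.0000, 3.5000)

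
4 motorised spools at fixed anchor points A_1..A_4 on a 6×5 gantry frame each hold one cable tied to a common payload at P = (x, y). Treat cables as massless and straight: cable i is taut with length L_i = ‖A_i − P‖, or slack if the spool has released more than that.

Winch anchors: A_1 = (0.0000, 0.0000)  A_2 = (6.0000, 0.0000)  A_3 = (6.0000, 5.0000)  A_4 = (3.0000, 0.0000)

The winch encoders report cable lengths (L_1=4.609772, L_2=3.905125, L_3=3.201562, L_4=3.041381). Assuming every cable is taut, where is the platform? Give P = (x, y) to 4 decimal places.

(3.5000, 3.0000)

expand ‖A_i−P‖²=L_i² and subtract eq 1 (k_i ≔ ‖A_i‖²−L_i²)
k_1 = 0.0000+0.0000−21.2500 = -21.2500
eq1−eq2 → [-12.0000  0.0000]·P = -42.0000
eq1−eq3 → [-12.0000  -10.0000]·P = -72.0000
eq1−eq4 → [-6.0000  0.0000]·P = -21.0000
2×2 solve → P = (3.5000, 3.0000)
check cable 4: ‖A_4−P‖² = 9.2500 ≈ L_4² = 9.2500 ✓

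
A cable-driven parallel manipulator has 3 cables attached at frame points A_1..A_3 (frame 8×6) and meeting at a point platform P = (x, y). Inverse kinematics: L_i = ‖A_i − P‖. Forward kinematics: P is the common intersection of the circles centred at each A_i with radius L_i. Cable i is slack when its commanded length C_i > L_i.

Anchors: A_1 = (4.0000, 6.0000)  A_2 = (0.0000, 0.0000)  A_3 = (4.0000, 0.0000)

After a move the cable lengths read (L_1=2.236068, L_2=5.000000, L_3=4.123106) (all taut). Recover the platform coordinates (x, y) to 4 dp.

(3.0000, 4.0000)

circle eqns → linear via eq_j − eq_1; set q_j = A_j·A_j − L_j²
q_1 = 16.0000+36.0000−5.0000 = 47.0000
8.0000·x + 12.0000·y = q_1−q_2 = 72.0000
0.0000·x + 12.0000·y = q_1−q_3 = 48.0000
solve first two rows → x=3.0000, y=4.0000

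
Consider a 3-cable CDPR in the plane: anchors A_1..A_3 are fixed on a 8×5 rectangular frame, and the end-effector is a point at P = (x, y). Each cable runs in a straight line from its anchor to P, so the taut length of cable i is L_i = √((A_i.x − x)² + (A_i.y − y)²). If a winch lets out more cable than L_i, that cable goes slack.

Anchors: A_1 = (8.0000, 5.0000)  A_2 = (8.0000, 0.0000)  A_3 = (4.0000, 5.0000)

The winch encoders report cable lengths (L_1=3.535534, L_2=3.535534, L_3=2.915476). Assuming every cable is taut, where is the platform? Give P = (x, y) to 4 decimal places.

(5.5000, 2.5000)

each cable: (A_i−P)·(A_i−P) = L_i²; let c_i = ‖A_i‖²−L_i²
c_1 = 64.0000+25.0000−12.5000 = 76.5000
row 1: 0.0000x + 10.0000y = 25.0000  (c_2=51.5000)
row 2: 8.0000x + 0.0000y = 44.0000  (c_3=32.5000)
Cramer on rows 1–2 → x = 5.5000, y = 2.5000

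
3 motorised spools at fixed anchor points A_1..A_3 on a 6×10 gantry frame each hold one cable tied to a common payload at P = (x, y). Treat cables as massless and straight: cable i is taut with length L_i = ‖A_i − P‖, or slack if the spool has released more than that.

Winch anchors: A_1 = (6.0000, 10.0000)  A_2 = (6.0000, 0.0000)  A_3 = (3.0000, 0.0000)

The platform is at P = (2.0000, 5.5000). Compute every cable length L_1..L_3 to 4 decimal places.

L_1 = √((6.0000−2.0000)² + (10.0000−5.5000)²) = 6.0208
L_2 = √((6.0000−2.0000)² + (0.0000−5.5000)²) = 6.8007
L_3 = √((3.0000−2.0000)² + (0.0000−5.5000)²) = 5.5902

(6.0208, 6.8007, 5.5902)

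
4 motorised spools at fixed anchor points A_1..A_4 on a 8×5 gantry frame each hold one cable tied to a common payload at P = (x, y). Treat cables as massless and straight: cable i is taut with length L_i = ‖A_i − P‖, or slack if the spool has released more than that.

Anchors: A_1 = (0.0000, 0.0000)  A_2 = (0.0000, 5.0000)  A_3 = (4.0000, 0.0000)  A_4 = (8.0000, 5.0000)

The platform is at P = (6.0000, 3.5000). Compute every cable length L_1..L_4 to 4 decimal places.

cable 1: Δx=-6.0000, Δy=-3.5000; L_1 = √(Δx²+Δy²) = 6.9462
cable 2: Δx=-6.0000, Δy=1.5000; L_2 = √(Δx²+Δy²) = 6.1847
cable 3: Δx=-2.0000, Δy=-3.5000; L_3 = √(Δx²+Δy²) = 4.0311
cable 4: Δx=2.0000, Δy=1.5000; L_4 = √(Δx²+Δy²) = 2.5000

(6.9462, 6.1847, 4.0311, 2.5000)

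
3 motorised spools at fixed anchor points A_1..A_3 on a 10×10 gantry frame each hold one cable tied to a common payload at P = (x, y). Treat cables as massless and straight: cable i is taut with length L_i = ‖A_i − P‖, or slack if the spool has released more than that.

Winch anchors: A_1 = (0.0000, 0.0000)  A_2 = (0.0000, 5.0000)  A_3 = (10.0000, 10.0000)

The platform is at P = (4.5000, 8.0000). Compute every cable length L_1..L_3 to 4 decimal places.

cable 1: Δx=-4.5000, Δy=-8.0000; L_1 = √(Δx²+Δy²) = 9.1788
cable 2: Δx=-4.5000, Δy=-3.0000; L_2 = √(Δx²+Δy²) = 5.4083
cable 3: Δx=5.5000, Δy=2.0000; L_3 = √(Δx²+Δy²) = 5.8523

(9.1788, 5.4083, 5.8523)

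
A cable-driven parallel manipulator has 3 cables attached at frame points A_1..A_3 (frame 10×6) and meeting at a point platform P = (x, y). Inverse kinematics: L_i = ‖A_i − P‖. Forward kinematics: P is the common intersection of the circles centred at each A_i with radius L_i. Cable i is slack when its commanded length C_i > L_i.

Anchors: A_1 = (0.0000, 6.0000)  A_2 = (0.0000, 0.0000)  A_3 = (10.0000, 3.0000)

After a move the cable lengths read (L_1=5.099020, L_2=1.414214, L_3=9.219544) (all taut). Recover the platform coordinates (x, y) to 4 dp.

(1.0000, 1.0000)

circle eqns → linear via eq_j − eq_1; set q_j = A_j·A_j − L_j²
q_1 = 0.0000+36.0000−26.0000 = 10.0000
0.0000·x + 12.0000·y = q_1−q_2 = 12.0000
-20.0000·x + 6.0000·y = q_1−q_3 = -14.0000
solve first two rows → x=1.0000, y=1.0000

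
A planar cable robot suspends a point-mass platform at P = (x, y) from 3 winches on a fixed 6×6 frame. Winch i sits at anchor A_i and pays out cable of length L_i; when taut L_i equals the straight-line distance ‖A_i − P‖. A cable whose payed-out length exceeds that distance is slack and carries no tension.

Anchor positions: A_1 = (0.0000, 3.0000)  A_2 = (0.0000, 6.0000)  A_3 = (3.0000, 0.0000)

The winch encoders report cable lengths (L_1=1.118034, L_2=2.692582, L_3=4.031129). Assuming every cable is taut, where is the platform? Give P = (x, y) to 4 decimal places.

(1.0000, 3.5000)

expand ‖A_i−P‖²=L_i² and subtract eq 1 (q_i ≔ ‖A_i‖²−L_i²)
q_1 = 0.0000+9.0000−1.2500 = 7.7500
eq1−eq2 → [0.0000  -6.0000]·P = -21.0000
eq1−eq3 → [-6.0000  6.0000]·P = 15.0000
2×2 solve → P = (1.0000, 3.5000)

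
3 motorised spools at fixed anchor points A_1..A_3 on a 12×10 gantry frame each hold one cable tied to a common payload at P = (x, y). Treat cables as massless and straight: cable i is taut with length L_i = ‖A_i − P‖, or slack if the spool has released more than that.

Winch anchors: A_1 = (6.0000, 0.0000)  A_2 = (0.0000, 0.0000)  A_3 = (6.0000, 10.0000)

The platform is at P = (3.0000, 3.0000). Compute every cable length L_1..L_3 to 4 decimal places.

(4.2426, 4.2426, 7.6158)

L_1 = √((6.0000−3.0000)² + (0.0000−3.0000)²) = 4.2426
L_2 = √((0.0000−3.0000)² + (0.0000−3.0000)²) = 4.2426
L_3 = √((6.0000−3.0000)² + (10.0000−3.0000)²) = 7.6158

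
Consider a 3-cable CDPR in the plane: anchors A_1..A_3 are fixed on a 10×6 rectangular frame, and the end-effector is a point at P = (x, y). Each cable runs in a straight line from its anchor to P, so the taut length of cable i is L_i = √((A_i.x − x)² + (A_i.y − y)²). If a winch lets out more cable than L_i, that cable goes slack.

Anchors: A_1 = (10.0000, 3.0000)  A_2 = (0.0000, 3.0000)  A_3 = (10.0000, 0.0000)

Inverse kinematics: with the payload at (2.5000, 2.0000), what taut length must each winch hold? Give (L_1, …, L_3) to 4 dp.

L_1: Δ = A_1−P = (7.5000, 1.0000) → ‖Δ‖ = √57.2500 = 7.5664
L_2: Δ = A_2−P = (-2.5000, 1.0000) → ‖Δ‖ = √7.2500 = 2.6926
L_3: Δ = A_3−P = (7.5000, -2.0000) → ‖Δ‖ = √60.2500 = 7.7621

(7.5664, 2.6926, 7.7621)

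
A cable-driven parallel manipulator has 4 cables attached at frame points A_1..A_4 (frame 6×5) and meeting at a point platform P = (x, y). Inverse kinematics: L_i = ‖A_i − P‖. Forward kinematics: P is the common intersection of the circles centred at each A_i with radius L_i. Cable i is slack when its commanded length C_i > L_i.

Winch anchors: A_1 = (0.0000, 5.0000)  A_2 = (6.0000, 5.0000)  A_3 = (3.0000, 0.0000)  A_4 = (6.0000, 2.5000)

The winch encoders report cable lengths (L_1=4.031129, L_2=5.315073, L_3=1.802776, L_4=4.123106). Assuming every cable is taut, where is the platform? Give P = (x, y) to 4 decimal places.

(2.0000, 1.5000)

expand ‖A_i−P‖²=L_i² and subtract eq 1 (k_i ≔ ‖A_i‖²−L_i²)
k_1 = 0.0000+25.0000−16.2500 = 8.7500
eq1−eq2 → [-12.0000  0.0000]·P = -24.0000
eq1−eq3 → [-6.0000  10.0000]·P = 3.0000
eq1−eq4 → [-12.0000  5.0000]·P = -16.5000
2×2 solve → P = (2.0000, 1.5000)
check cable 4: ‖A_4−P‖² = 17.0000 ≈ L_4² = 17.0000 ✓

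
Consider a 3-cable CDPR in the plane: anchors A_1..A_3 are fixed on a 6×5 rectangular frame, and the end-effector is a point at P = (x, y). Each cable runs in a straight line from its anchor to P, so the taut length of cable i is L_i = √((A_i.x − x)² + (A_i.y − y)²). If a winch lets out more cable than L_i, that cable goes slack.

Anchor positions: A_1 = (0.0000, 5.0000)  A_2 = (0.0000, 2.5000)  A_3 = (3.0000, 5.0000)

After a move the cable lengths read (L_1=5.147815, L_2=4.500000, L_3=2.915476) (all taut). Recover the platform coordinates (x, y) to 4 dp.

expand ‖A_i−P‖²=L_i² and subtract eq 1 (q_i ≔ ‖A_i‖²−L_i²)
q_1 = 0.0000+25.0000−26.5000 = -1.5000
eq1−eq2 → [0.0000  5.0000]·P = 12.5000
eq1−eq3 → [-6.0000  0.0000]·P = -27.0000
2×2 solve → P = (4.5000, 2.5000)

(4.5000, 2.5000)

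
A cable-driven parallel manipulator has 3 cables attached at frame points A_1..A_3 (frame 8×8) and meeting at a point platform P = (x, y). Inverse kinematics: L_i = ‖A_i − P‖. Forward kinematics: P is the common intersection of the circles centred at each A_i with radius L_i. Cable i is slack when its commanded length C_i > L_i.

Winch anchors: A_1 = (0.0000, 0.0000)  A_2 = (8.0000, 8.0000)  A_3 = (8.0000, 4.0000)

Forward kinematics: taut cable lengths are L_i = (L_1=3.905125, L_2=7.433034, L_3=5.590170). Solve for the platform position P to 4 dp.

(2.5000, 3.0000)

circle eqns → linear via eq_j − eq_1; set q_j = A_j·A_j − L_j²
q_1 = 0.0000+0.0000−15.2500 = -15.2500
-16.0000·x − 16.0000·y = q_1−q_2 = -88.0000
-16.0000·x − 8.0000·y = q_1−q_3 = -64.0000
solve first two rows → x=2.5000, y=3.0000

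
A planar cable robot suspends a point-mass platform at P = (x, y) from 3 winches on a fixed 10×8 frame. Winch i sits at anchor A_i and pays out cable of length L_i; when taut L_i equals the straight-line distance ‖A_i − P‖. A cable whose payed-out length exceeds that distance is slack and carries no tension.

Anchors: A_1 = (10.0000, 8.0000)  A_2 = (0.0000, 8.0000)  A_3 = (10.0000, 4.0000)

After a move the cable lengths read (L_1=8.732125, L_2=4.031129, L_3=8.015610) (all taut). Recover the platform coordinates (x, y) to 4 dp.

expand ‖A_i−P‖²=L_i² and subtract eq 1 (c_i ≔ ‖A_i‖²−L_i²)
c_1 = 100.0000+64.0000−76.2500 = 87.7500
eq1−eq2 → [20.0000  0.0000]·P = 40.0000
eq1−eq3 → [0.0000  8.0000]·P = 36.0000
2×2 solve → P = (2.0000, 4.5000)

(2.0000, 4.5000)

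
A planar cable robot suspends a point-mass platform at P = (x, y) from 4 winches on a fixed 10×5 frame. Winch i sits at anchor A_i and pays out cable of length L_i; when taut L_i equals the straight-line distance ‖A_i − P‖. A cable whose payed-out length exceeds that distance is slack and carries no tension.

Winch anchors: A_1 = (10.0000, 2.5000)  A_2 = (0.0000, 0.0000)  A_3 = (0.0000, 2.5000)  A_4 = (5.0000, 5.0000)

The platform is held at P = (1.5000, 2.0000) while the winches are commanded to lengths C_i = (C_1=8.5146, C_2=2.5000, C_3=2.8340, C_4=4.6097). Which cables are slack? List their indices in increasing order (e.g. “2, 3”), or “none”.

3

i=1: geometric 8.5147 vs commanded 8.5146 ⇒ taut
i=2: geometric 2.5000 vs commanded 2.5000 ⇒ taut
i=3: geometric 1.5811 vs commanded 2.8340 ⇒ slack
i=4: geometric 4.6098 vs commanded 4.6097 ⇒ taut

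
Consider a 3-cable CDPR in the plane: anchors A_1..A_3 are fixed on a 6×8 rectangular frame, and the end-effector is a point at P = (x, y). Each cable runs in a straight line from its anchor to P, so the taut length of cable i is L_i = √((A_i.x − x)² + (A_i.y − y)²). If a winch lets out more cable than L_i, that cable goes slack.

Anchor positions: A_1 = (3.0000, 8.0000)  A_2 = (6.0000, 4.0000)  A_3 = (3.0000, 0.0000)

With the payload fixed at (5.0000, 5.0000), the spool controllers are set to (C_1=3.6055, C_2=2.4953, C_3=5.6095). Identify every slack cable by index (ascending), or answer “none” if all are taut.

cable 1: L_1 = ‖A_1−P‖ = 3.6056;  C_1 = 3.6055 → taut
cable 2: L_2 = ‖A_2−P‖ = 1.4142;  C_2 = 2.4953 → slack
cable 3: L_3 = ‖A_3−P‖ = 5.3852;  C_3 = 5.6095 → slack

2, 3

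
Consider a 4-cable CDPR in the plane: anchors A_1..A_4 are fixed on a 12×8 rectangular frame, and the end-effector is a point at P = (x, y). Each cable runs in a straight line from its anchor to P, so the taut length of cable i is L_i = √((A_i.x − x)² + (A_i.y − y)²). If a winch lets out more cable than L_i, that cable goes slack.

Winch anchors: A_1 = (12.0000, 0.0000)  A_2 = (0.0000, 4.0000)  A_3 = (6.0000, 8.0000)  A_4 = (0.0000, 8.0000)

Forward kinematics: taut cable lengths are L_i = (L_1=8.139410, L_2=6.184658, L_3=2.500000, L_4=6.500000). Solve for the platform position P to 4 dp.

(6.0000, 5.5000)

circle eqns → linear via eq_j − eq_1; set c_j = A_j·A_j − L_j²
c_1 = 144.0000+0.0000−66.2500 = 77.7500
24.0000·x − 8.0000·y = c_1−c_2 = 100.0000
12.0000·x − 16.0000·y = c_1−c_3 = -16.0000
24.0000·x − 16.0000·y = c_1−c_4 = 56.0000
solve first two rows → x=6.0000, y=5.5000
check cable 4: ‖A_4−P‖² = 42.2500 ≈ L_4² = 42.2500 ✓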